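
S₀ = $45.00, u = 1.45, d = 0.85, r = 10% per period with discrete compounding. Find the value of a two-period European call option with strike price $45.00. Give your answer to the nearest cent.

$11.32

Risk-neutral probability p = (1 + 0.1 − 0.85)/(1.45 − 0.85) = 0.2500/0.6000 = 0.4167
Terminal stock prices: S_uu = 94.61, S_ud = 55.46, S_dd = 32.51
Terminal payoffs (S − K): max(49.61, 0) = 49.61, max(10.46, 0) = 10.46, max(-12.49, 0) = 0
Node u (S = 65.25): V_u = 1/1.1·[0.4167·49.6125 + 0.5833·10.4625] = 24.3409
Node d (S = 38.25): V_d = 1/1.1·[0.4167·10.4625 + 0.5833·0.0000] = 3.9631
Node 0 (S = 45): V_0 = 1/1.1·[0.4167·24.3409 + 0.5833·3.9631] = 11.3217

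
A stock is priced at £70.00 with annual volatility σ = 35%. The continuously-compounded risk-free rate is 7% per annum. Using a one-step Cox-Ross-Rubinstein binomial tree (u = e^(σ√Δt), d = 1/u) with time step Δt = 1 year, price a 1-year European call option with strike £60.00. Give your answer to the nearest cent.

£18.88

CRR parameters: u = e^(σ√Δt) = e^(0.35·√1) = 1.4191, d = 1/u = 0.7047
Per-period rate: rΔt = 0.07·1 = 0.07, so R = e^0.07 = 1.0725
Risk-neutral probability p = (e^0.07 − 0.7047)/(1.4191 − 0.7047) = 0.3678/0.7144 = 0.5149
Terminal stock prices: S_u = 99.33, S_d = 49.33
Terminal payoffs (S − K): max(39.33, 0) = 39.33, max(-10.67, 0) = 0
Node 0 (S = 70): V_0 = e^(−0.07)·[0.5149·39.3347 + 0.4851·0.0000] = 18.8835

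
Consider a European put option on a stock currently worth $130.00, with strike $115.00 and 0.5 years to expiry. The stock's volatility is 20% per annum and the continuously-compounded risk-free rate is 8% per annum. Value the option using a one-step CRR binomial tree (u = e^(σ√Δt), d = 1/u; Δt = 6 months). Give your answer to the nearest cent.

CRR parameters: u = e^(σ√Δt) = e^(0.2·√0.5) = 1.1519, d = 1/u = 0.8681
Per-period rate: rΔt = 0.08·0.5 = 0.04, so R = e^0.04 = 1.0408
Risk-neutral probability p = (e^0.04 − 0.8681)/(1.1519 − 0.8681) = 0.1727/0.2838 = 0.6085
Terminal stock prices: S_u = 149.7, S_d = 112.9
Terminal payoffs (K − S): max(-34.75, 0) = 0, max(2.144, 0) = 2.144
Node 0 (S = 130): V_0 = e^(−0.04)·[0.6085·0.0000 + 0.3915·2.1440] = 0.8064

$0.81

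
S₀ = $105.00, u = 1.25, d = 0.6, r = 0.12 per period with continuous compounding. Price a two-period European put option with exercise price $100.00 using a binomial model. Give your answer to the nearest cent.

$6.85

Risk-neutral probability p = (e^0.12 − 0.6)/(1.25 − 0.6) = 0.5275/0.6500 = 0.8115
Terminal stock prices: S_uu = 164.1, S_ud = 78.75, S_dd = 37.8
Terminal payoffs (K − S): max(-64.06, 0) = 0, max(21.25, 0) = 21.25, max(62.2, 0) = 62.2
Node u (S = 131.2): V_u = e^(−0.12)·[0.8115·0.0000 + 0.1885·21.2500] = 3.5520
Node d (S = 63): V_d = e^(−0.12)·[0.8115·21.2500 + 0.1885·62.2000] = 25.6920
Node 0 (S = 105): V_0 = e^(−0.12)·[0.8115·3.5520 + 0.1885·25.6920] = 6.8512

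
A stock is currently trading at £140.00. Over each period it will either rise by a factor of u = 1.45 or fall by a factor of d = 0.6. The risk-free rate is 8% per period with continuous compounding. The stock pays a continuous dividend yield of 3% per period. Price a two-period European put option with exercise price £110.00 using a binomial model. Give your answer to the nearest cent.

Per-period risk-free factor R = e^0.08 = 1.0833; dividend-adjusted growth = e^(0.08−0.03) = 1.0513.
Risk-neutral probability p = (1.0513 − 0.6)/(1.45 − 0.6) = 0.4513/0.8500 = 0.5309
Terminal stock prices: S_uu = 294.4, S_ud = 121.8, S_dd = 50.4
Terminal payoffs (K − S): max(-184.4, 0) = 0, max(-11.8, 0) = 0, max(59.6, 0) = 59.6
Node u (S = 203): V_u = e^(−0.08)·[0.5309·0.0000 + 0.4691·0.0000] = 0.0000
Node d (S = 84): V_d = e^(−0.08)·[0.5309·0.0000 + 0.4691·59.6000] = 25.8084
Node 0 (S = 140): V_0 = e^(−0.08)·[0.5309·0.0000 + 0.4691·25.8084] = 11.1758

£11.18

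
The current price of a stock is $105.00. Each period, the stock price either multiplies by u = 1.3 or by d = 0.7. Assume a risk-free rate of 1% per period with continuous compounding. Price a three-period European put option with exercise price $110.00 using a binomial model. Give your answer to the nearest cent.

$23.25

Risk-neutral probability p = (e^0.01 − 0.7)/(1.3 − 0.7) = 0.3101/0.6000 = 0.5168
Terminal stock prices: S_uuu = 230.7, S_uud = 124.2, S_udd = 66.88, S_ddd = 36.01
Terminal payoffs (K − S): max(-120.7, 0) = 0, max(-14.22, 0) = 0, max(43.12, 0) = 43.12, max(73.99, 0) = 73.99
Node uu (S = 177.5): V_uu = e^(−0.01)·[0.5168·0.0000 + 0.4832·0.0000] = 0.0000
Node ud (S = 95.55): V_ud = e^(−0.01)·[0.5168·0.0000 + 0.4832·43.1150] = 20.6280
Node dd (S = 51.45): V_dd = e^(−0.01)·[0.5168·43.1150 + 0.4832·73.9850] = 57.4555
Node u (S = 136.5): V_u = e^(−0.01)·[0.5168·0.0000 + 0.4832·20.6280] = 9.8693
Node d (S = 73.5): V_d = e^(−0.01)·[0.5168·20.6280 + 0.4832·57.4555] = 38.0425
Node 0 (S = 105): V_0 = e^(−0.01)·[0.5168·9.8693 + 0.4832·38.0425] = 23.2503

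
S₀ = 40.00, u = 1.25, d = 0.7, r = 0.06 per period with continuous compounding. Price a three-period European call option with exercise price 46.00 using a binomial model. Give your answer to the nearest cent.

Risk-neutral probability p = (e^0.06 − 0.7)/(1.25 − 0.7) = 0.3618/0.5500 = 0.6579
Terminal stock prices: S_uuu = 78.12, S_uud = 43.75, S_udd = 24.5, S_ddd = 13.72
Terminal payoffs (S − K): max(32.12, 0) = 32.12, max(-2.25, 0) = 0, max(-21.5, 0) = 0, max(-32.28, 0) = 0
Node uu (S = 62.5): V_uu = e^(−0.06)·[0.6579·32.1250 + 0.3421·0.0000] = 19.9038
Node ud (S = 35): V_ud = e^(−0.06)·[0.6579·0.0000 + 0.3421·0.0000] = 0.0000
Node dd (S = 19.6): V_dd = e^(−0.06)·[0.6579·0.0000 + 0.3421·0.0000] = 0.0000
Node u (S = 50): V_u = e^(−0.06)·[0.6579·19.9038 + 0.3421·0.0000] = 12.3318
Node d (S = 28): V_d = e^(−0.06)·[0.6579·0.0000 + 0.3421·0.0000] = 0.0000
Node 0 (S = 40): V_0 = e^(−0.06)·[0.6579·12.3318 + 0.3421·0.0000] = 7.6405

7.64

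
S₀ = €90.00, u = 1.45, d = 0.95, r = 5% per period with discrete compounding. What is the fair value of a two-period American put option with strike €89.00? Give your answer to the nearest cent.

Risk-neutral probability p = (1 + 0.05 − 0.95)/(1.45 − 0.95) = 0.1000/0.5000 = 0.2000
Terminal stock prices: S_uu = 189.2, S_ud = 124, S_dd = 81.22
Terminal payoffs (K − S): max(-100.2, 0) = 0, max(-34.97, 0) = 0, max(7.775, 0) = 7.775
Node u (S = 130.5): continuation = 1/1.05·[0.2000·0.0000 + 0.8000·0.0000] = 0.0000; exercise value = 0.0000 ≤ continuation, so V_u = 0.0000
Node d (S = 85.5): continuation = 1/1.05·[0.2000·0.0000 + 0.8000·7.7750] = 5.9238; exercise value = 3.5000 ≤ continuation, so V_d = 5.9238
Node 0 (S = 90): continuation = 1/1.05·[0.2000·0.0000 + 0.8000·5.9238] = 4.5134; exercise value = 0.0000 ≤ continuation, so V_0 = 4.5134

€4.51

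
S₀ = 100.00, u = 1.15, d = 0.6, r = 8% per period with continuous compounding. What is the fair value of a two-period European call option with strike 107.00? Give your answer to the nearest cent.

16.61

Risk-neutral probability p = (e^0.08 − 0.6)/(1.15 − 0.6) = 0.4833/0.5500 = 0.8787
Terminal stock prices: S_uu = 132.2, S_ud = 69, S_dd = 36
Terminal payoffs (S − K): max(25.25, 0) = 25.25, max(-38, 0) = 0, max(-71, 0) = 0
Node u (S = 115): V_u = e^(−0.08)·[0.8787·25.2500 + 0.1213·0.0000] = 20.4814
Node d (S = 60): V_d = e^(−0.08)·[0.8787·0.0000 + 0.1213·0.0000] = 0.0000
Node 0 (S = 100): V_0 = e^(−0.08)·[0.8787·20.4814 + 0.1213·0.0000] = 16.6134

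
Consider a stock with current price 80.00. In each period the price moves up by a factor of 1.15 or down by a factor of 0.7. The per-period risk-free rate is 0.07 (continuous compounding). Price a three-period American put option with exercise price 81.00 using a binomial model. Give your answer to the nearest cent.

6.74

Risk-neutral probability p = (e^0.07 − 0.7)/(1.15 − 0.7) = 0.3725/0.4500 = 0.8278
Terminal stock prices: S_uuu = 121.7, S_uud = 74.06, S_udd = 45.08, S_ddd = 27.44
Terminal payoffs (K − S): max(-40.67, 0) = 0, max(6.94, 0) = 6.94, max(35.92, 0) = 35.92, max(53.56, 0) = 53.56
Node uu (S = 105.8): continuation = e^(−0.07)·[0.8278·0.0000 + 0.1722·6.9400] = 1.1143; exercise value = 0.0000 ≤ continuation, so V_uu = 1.1143
Node ud (S = 64.4): continuation = e^(−0.07)·[0.8278·6.9400 + 0.1722·35.9200] = 11.1239; exercise value = 16.6000 > continuation, so V_ud = 16.6000 (exercise)
Node dd (S = 39.2): continuation = e^(−0.07)·[0.8278·35.9200 + 0.1722·53.5600] = 36.3239; exercise value = 41.8000 > continuation, so V_dd = 41.8000 (exercise)
Node u (S = 92): continuation = e^(−0.07)·[0.8278·1.1143 + 0.1722·16.6000] = 3.5254; exercise value = 0.0000 ≤ continuation, so V_u = 3.5254
Node d (S = 56): continuation = e^(−0.07)·[0.8278·16.6000 + 0.1722·41.8000] = 19.5239; exercise value = 25.0000 > continuation, so V_d = 25.0000 (exercise)
Node 0 (S = 80): continuation = e^(−0.07)·[0.8278·3.5254 + 0.1722·25.0000] = 6.7351; exercise value = 1.0000 ≤ continuation, so V_0 = 6.7351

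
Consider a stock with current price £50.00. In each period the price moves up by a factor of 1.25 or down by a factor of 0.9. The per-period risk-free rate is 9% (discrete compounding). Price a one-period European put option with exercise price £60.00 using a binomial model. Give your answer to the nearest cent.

Risk-neutral probability p = (1 + 0.09 − 0.9)/(1.25 − 0.9) = 0.1900/0.3500 = 0.5429
Terminal stock prices: S_u = 62.5, S_d = 45
Terminal payoffs (K − S): max(-2.5, 0) = 0, max(15, 0) = 15
Node 0 (S = 50): V_0 = 1/1.09·[0.5429·0.0000 + 0.4571·15.0000] = 6.2910

£6.29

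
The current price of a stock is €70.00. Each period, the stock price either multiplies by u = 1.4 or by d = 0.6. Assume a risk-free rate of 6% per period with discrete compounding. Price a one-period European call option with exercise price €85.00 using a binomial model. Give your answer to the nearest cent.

Risk-neutral probability p = (1 + 0.06 − 0.6)/(1.4 − 0.6) = 0.4600/0.8000 = 0.5750
Terminal stock prices: S_u = 98, S_d = 42
Terminal payoffs (S − K): max(13, 0) = 13, max(-43, 0) = 0
Node 0 (S = 70): V_0 = 1/1.06·[0.5750·13.0000 + 0.4250·0.0000] = 7.0519

€7.05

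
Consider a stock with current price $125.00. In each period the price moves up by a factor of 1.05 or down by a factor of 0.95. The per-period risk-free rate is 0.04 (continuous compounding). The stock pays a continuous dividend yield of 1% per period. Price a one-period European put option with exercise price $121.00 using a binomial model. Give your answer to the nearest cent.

Per-period risk-free factor R = e^0.04 = 1.0408; dividend-adjusted growth = e^(0.04−0.01) = 1.0305.
Risk-neutral probability p = (1.0305 − 0.95)/(1.05 − 0.95) = 0.0805/0.1000 = 0.8045
Terminal stock prices: S_u = 131.2, S_d = 118.8
Terminal payoffs (K − S): max(-10.25, 0) = 0, max(2.25, 0) = 2.25
Node 0 (S = 125): V_0 = e^(−0.04)·[0.8045·0.0000 + 0.1955·2.2500] = 0.4225

$0.42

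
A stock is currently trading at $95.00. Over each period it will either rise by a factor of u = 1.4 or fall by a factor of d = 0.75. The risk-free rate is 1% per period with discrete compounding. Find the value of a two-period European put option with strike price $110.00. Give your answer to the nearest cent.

Risk-neutral probability p = (1 + 0.01 − 0.75)/(1.4 − 0.75) = 0.2600/0.6500 = 0.4000
Terminal stock prices: S_uu = 186.2, S_ud = 99.75, S_dd = 53.44
Terminal payoffs (K − S): max(-76.2, 0) = 0, max(10.25, 0) = 10.25, max(56.56, 0) = 56.56
Node u (S = 133): V_u = 1/1.01·[0.4000·0.0000 + 0.6000·10.2500] = 6.0891
Node d (S = 71.25): V_d = 1/1.01·[0.4000·10.2500 + 0.6000·56.5625] = 37.6609
Node 0 (S = 95): V_0 = 1/1.01·[0.4000·6.0891 + 0.6000·37.6609] = 24.7843

$24.78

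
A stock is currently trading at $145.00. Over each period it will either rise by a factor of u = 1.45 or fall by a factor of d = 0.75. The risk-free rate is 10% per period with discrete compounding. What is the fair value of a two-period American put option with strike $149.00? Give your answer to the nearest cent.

$18.30

Risk-neutral probability p = (1 + 0.1 − 0.75)/(1.45 − 0.75) = 0.3500/0.7000 = 0.5000
Terminal stock prices: S_uu = 304.9, S_ud = 157.7, S_dd = 81.56
Terminal payoffs (K − S): max(-155.9, 0) = 0, max(-8.688, 0) = 0, max(67.44, 0) = 67.44
Node u (S = 210.2): continuation = 1/1.1·[0.5000·0.0000 + 0.5000·0.0000] = 0.0000; exercise value = 0.0000 ≤ continuation, so V_u = 0.0000
Node d (S = 108.8): continuation = 1/1.1·[0.5000·0.0000 + 0.5000·67.4375] = 30.6534; exercise value = 40.2500 > continuation, so V_d = 40.2500 (exercise)
Node 0 (S = 145): continuation = 1/1.1·[0.5000·0.0000 + 0.5000·40.2500] = 18.2955; exercise value = 4.0000 ≤ continuation, so V_0 = 18.2955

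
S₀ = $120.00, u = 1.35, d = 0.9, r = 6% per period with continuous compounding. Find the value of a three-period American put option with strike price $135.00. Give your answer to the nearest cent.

$16.75

Risk-neutral probability p = (e^0.06 − 0.9)/(1.35 − 0.9) = 0.1618/0.4500 = 0.3596
Terminal stock prices: S_uuu = 295.2, S_uud = 196.8, S_udd = 131.2, S_ddd = 87.48
Terminal payoffs (K − S): max(-160.2, 0) = 0, max(-61.83, 0) = 0, max(3.78, 0) = 3.78, max(47.52, 0) = 47.52
Node uu (S = 218.7): continuation = e^(−0.06)·[0.3596·0.0000 + 0.6404·0.0000] = 0.0000; exercise value = 0.0000 ≤ continuation, so V_uu = 0.0000
Node ud (S = 145.8): continuation = e^(−0.06)·[0.3596·0.0000 + 0.6404·3.7800] = 2.2796; exercise value = 0.0000 ≤ continuation, so V_ud = 2.2796
Node dd (S = 97.2): continuation = e^(−0.06)·[0.3596·3.7800 + 0.6404·47.5200] = 29.9382; exercise value = 37.8000 > continuation, so V_dd = 37.8000 (exercise)
Node u (S = 162): continuation = e^(−0.06)·[0.3596·0.0000 + 0.6404·2.2796] = 1.3748; exercise value = 0.0000 ≤ continuation, so V_u = 1.3748
Node d (S = 108): continuation = e^(−0.06)·[0.3596·2.2796 + 0.6404·37.8000] = 23.5682; exercise value = 27.0000 > continuation, so V_d = 27.0000 (exercise)
Node 0 (S = 120): continuation = e^(−0.06)·[0.3596·1.3748 + 0.6404·27.0000] = 16.7486; exercise value = 15.0000 ≤ continuation, so V_0 = 16.7486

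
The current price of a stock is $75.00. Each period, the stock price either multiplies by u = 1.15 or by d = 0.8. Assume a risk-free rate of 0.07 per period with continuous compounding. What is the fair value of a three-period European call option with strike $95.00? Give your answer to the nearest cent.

Risk-neutral probability p = (e^0.07 − 0.8)/(1.15 − 0.8) = 0.2725/0.3500 = 0.7786
Terminal stock prices: S_uuu = 114.1, S_uud = 79.35, S_udd = 55.2, S_ddd = 38.4
Terminal payoffs (S − K): max(19.07, 0) = 19.07, max(-15.65, 0) = 0, max(-39.8, 0) = 0, max(-56.6, 0) = 0
Node uu (S = 99.19): V_uu = e^(−0.07)·[0.7786·19.0656 + 0.2214·0.0000] = 13.8408
Node ud (S = 69): V_ud = e^(−0.07)·[0.7786·0.0000 + 0.2214·0.0000] = 0.0000
Node dd (S = 48): V_dd = e^(−0.07)·[0.7786·0.0000 + 0.2214·0.0000] = 0.0000
Node u (S = 86.25): V_u = e^(−0.07)·[0.7786·13.8408 + 0.2214·0.0000] = 10.0478
Node d (S = 60): V_d = e^(−0.07)·[0.7786·0.0000 + 0.2214·0.0000] = 0.0000
Node 0 (S = 75): V_0 = e^(−0.07)·[0.7786·10.0478 + 0.2214·0.0000] = 7.2943

$7.29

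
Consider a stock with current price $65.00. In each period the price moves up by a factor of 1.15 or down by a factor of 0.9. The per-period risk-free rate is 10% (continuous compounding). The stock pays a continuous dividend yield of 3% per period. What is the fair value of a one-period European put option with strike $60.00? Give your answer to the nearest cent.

$0.42

Per-period risk-free factor R = e^0.1 = 1.1052; dividend-adjusted growth = e^(0.1−0.03) = 1.0725.
Risk-neutral probability p = (1.0725 − 0.9)/(1.15 − 0.9) = 0.1725/0.2500 = 0.6900
Terminal stock prices: S_u = 74.75, S_d = 58.5
Terminal payoffs (K − S): max(-14.75, 0) = 0, max(1.5, 0) = 1.5
Node 0 (S = 65): V_0 = e^(−0.1)·[0.6900·0.0000 + 0.3100·1.5000] = 0.4207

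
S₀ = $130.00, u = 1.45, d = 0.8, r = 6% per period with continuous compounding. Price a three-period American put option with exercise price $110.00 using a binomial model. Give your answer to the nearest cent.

Risk-neutral probability p = (e^0.06 − 0.8)/(1.45 − 0.8) = 0.2618/0.6500 = 0.4028
Terminal stock prices: S_uuu = 396.3, S_uud = 218.7, S_udd = 120.6, S_ddd = 66.56
Terminal payoffs (K − S): max(-286.3, 0) = 0, max(-108.7, 0) = 0, max(-10.64, 0) = 0, max(43.44, 0) = 43.44
Node uu (S = 273.3): continuation = e^(−0.06)·[0.4028·0.0000 + 0.5972·0.0000] = 0.0000; exercise value = 0.0000 ≤ continuation, so V_uu = 0.0000
Node ud (S = 150.8): continuation = e^(−0.06)·[0.4028·0.0000 + 0.5972·0.0000] = 0.0000; exercise value = 0.0000 ≤ continuation, so V_ud = 0.0000
Node dd (S = 83.2): continuation = e^(−0.06)·[0.4028·0.0000 + 0.5972·43.4400] = 24.4306; exercise value = 26.8000 > continuation, so V_dd = 26.8000 (exercise)
Node u (S = 188.5): continuation = e^(−0.06)·[0.4028·0.0000 + 0.5972·0.0000] = 0.0000; exercise value = 0.0000 ≤ continuation, so V_u = 0.0000
Node d (S = 104): continuation = e^(−0.06)·[0.4028·0.0000 + 0.5972·26.8000] = 15.0723; exercise value = 6.0000 ≤ continuation, so V_d = 15.0723
Node 0 (S = 130): continuation = e^(−0.06)·[0.4028·0.0000 + 0.5972·15.0723] = 8.4766; exercise value = 0.0000 ≤ continuation, so V_0 = 8.4766

$8.48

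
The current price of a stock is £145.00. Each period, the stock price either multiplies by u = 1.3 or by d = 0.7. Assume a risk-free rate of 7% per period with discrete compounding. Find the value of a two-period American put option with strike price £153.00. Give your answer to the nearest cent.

£22.80

Risk-neutral probability p = (1 + 0.07 − 0.7)/(1.3 − 0.7) = 0.3700/0.6000 = 0.6167
Terminal stock prices: S_uu = 245.1, S_ud = 131.9, S_dd = 71.05
Terminal payoffs (K − S): max(-92.05, 0) = 0, max(21.05, 0) = 21.05, max(81.95, 0) = 81.95
Node u (S = 188.5): continuation = 1/1.07·[0.6167·0.0000 + 0.3833·21.0500] = 7.5413; exercise value = 0.0000 ≤ continuation, so V_u = 7.5413
Node d (S = 101.5): continuation = 1/1.07·[0.6167·21.0500 + 0.3833·81.9500] = 41.4907; exercise value = 51.5000 > continuation, so V_d = 51.5000 (exercise)
Node 0 (S = 145): continuation = 1/1.07·[0.6167·7.5413 + 0.3833·51.5000] = 22.7964; exercise value = 8.0000 ≤ continuation, so V_0 = 22.7964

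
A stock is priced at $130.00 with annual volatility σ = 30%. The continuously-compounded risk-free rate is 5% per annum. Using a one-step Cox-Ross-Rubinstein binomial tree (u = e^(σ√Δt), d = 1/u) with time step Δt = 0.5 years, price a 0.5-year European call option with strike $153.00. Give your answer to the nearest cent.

$3.81

CRR parameters: u = e^(σ√Δt) = e^(0.3·√0.5) = 1.2363, d = 1/u = 0.8089
Per-period rate: rΔt = 0.05·0.5 = 0.025, so R = e^0.025 = 1.0253
Risk-neutral probability p = (e^0.025 − 0.8089)/(1.2363 − 0.8089) = 0.2165/0.4275 = 0.5064
Terminal stock prices: S_u = 160.7, S_d = 105.2
Terminal payoffs (S − K): max(7.72, 0) = 7.72, max(-47.85, 0) = 0
Node 0 (S = 130): V_0 = e^(−0.025)·[0.5064·7.7204 + 0.4936·0.0000] = 3.8130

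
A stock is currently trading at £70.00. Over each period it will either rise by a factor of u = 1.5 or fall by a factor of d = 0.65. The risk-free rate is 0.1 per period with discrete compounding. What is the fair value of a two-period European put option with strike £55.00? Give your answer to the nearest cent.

£4.65

Risk-neutral probability p = (1 + 0.1 − 0.65)/(1.5 − 0.65) = 0.4500/0.8500 = 0.5294
Terminal stock prices: S_uu = 157.5, S_ud = 68.25, S_dd = 29.58
Terminal payoffs (K − S): max(-102.5, 0) = 0, max(-13.25, 0) = 0, max(25.42, 0) = 25.42
Node u (S = 105): V_u = 1/1.1·[0.5294·0.0000 + 0.4706·0.0000] = 0.0000
Node d (S = 45.5): V_d = 1/1.1·[0.5294·0.0000 + 0.4706·25.4250] = 10.8770
Node 0 (S = 70): V_0 = 1/1.1·[0.5294·0.0000 + 0.4706·10.8770] = 4.6533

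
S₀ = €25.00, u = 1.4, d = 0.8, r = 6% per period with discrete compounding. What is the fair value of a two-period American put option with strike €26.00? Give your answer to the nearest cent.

Risk-neutral probability p = (1 + 0.06 − 0.8)/(1.4 − 0.8) = 0.2600/0.6000 = 0.4333
Terminal stock prices: S_uu = 49, S_ud = 28, S_dd = 16
Terminal payoffs (K − S): max(-23, 0) = 0, max(-2, 0) = 0, max(10, 0) = 10
Node u (S = 35): continuation = 1/1.06·[0.4333·0.0000 + 0.5667·0.0000] = 0.0000; exercise value = 0.0000 ≤ continuation, so V_u = 0.0000
Node d (S = 20): continuation = 1/1.06·[0.4333·0.0000 + 0.5667·10.0000] = 5.3459; exercise value = 6.0000 > continuation, so V_d = 6.0000 (exercise)
Node 0 (S = 25): continuation = 1/1.06·[0.4333·0.0000 + 0.5667·6.0000] = 3.2075; exercise value = 1.0000 ≤ continuation, so V_0 = 3.2075

€3.21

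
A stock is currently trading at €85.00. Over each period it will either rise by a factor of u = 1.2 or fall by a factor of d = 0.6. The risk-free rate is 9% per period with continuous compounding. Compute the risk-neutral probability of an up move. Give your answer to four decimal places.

p = 0.8236

Risk-neutral probability p = (e^0.09 − 0.6)/(1.2 − 0.6) = 0.4942/0.6000 = 0.8236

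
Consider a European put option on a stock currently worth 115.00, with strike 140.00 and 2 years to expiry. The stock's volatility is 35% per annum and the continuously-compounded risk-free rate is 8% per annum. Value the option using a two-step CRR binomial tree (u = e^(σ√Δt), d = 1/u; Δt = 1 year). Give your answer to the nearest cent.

CRR parameters: u = e^(σ√Δt) = e^(0.35·√1) = 1.4191, d = 1/u = 0.7047
Per-period rate: rΔt = 0.08·1 = 0.08, so R = e^0.08 = 1.0833
Risk-neutral probability p = (e^0.08 − 0.7047)/(1.4191 − 0.7047) = 0.3786/0.7144 = 0.5300
Terminal stock prices: S_uu = 231.6, S_ud = 115, S_dd = 57.11
Terminal payoffs (K − S): max(-91.58, 0) = 0, max(25, 0) = 25, max(82.89, 0) = 82.89
Node u (S = 163.2): V_u = e^(−0.08)·[0.5300·0.0000 + 0.4700·25.0000] = 10.8473
Node d (S = 81.04): V_d = e^(−0.08)·[0.5300·25.0000 + 0.4700·82.8927] = 48.1972
Node 0 (S = 115): V_0 = e^(−0.08)·[0.5300·10.8473 + 0.4700·48.1972] = 26.2192

26.22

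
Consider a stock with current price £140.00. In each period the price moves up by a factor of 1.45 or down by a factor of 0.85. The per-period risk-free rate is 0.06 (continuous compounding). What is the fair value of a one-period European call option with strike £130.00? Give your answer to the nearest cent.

£24.27

Risk-neutral probability p = (e^0.06 − 0.85)/(1.45 − 0.85) = 0.2118/0.6000 = 0.3531
Terminal stock prices: S_u = 203, S_d = 119
Terminal payoffs (S − K): max(73, 0) = 73, max(-11, 0) = 0
Node 0 (S = 140): V_0 = e^(−0.06)·[0.3531·73.0000 + 0.6469·0.0000] = 24.2725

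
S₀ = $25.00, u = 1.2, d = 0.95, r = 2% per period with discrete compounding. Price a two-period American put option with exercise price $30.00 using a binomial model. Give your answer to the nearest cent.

$5.00

Risk-neutral probability p = (1 + 0.02 − 0.95)/(1.2 − 0.95) = 0.0700/0.2500 = 0.2800
Terminal stock prices: S_uu = 36, S_ud = 28.5, S_dd = 22.56
Terminal payoffs (K − S): max(-6, 0) = 0, max(1.5, 0) = 1.5, max(7.438, 0) = 7.438
Node u (S = 30): continuation = 1/1.02·[0.2800·0.0000 + 0.7200·1.5000] = 1.0588; exercise value = 0.0000 ≤ continuation, so V_u = 1.0588
Node d (S = 23.75): continuation = 1/1.02·[0.2800·1.5000 + 0.7200·7.4375] = 5.6618; exercise value = 6.2500 > continuation, so V_d = 6.2500 (exercise)
Node 0 (S = 25): continuation = 1/1.02·[0.2800·1.0588 + 0.7200·6.2500] = 4.7024; exercise value = 5.0000 > continuation, so V_0 = 5.0000 (exercise)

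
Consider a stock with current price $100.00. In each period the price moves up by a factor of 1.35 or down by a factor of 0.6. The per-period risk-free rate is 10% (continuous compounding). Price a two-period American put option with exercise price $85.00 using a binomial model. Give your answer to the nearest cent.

Risk-neutral probability p = (e^0.1 − 0.6)/(1.35 − 0.6) = 0.5052/0.7500 = 0.6736
Terminal stock prices: S_uu = 182.3, S_ud = 81, S_dd = 36
Terminal payoffs (K − S): max(-97.25, 0) = 0, max(4, 0) = 4, max(49, 0) = 49
Node u (S = 135): continuation = e^(−0.1)·[0.6736·0.0000 + 0.3264·4.0000] = 1.1815; exercise value = 0.0000 ≤ continuation, so V_u = 1.1815
Node d (S = 60): continuation = e^(−0.1)·[0.6736·4.0000 + 0.3264·49.0000] = 16.9112; exercise value = 25.0000 > continuation, so V_d = 25.0000 (exercise)
Node 0 (S = 100): continuation = e^(−0.1)·[0.6736·1.1815 + 0.3264·25.0000] = 8.1044; exercise value = 0.0000 ≤ continuation, so V_0 = 8.1044

$8.10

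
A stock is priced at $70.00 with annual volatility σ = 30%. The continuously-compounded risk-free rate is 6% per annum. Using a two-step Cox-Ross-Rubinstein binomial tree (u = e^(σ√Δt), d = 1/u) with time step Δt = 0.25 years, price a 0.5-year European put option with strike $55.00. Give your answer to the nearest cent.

CRR parameters: u = e^(σ√Δt) = e^(0.3·√0.25) = 1.1618, d = 1/u = 0.8607
Per-period rate: rΔt = 0.06·0.25 = 0.015, so R = e^0.015 = 1.0151
Risk-neutral probability p = (e^0.015 − 0.8607)/(1.1618 − 0.8607) = 0.1544/0.3011 = 0.5128
Terminal stock prices: S_uu = 94.49, S_ud = 70, S_dd = 51.86
Terminal payoffs (K − S): max(-39.49, 0) = 0, max(-15, 0) = 0, max(3.143, 0) = 3.143
Node u (S = 81.33): V_u = e^(−0.015)·[0.5128·0.0000 + 0.4872·0.0000] = 0.0000
Node d (S = 60.25): V_d = e^(−0.015)·[0.5128·0.0000 + 0.4872·3.1427] = 1.5085
Node 0 (S = 70): V_0 = e^(−0.015)·[0.5128·0.0000 + 0.4872·1.5085] = 0.7240

$0.72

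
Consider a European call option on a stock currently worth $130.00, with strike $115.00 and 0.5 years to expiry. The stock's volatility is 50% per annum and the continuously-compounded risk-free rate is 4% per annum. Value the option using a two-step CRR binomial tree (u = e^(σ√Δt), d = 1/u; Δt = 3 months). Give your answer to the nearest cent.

$27.70

CRR parameters: u = e^(σ√Δt) = e^(0.5·√0.25) = 1.2840, d = 1/u = 0.7788
Per-period rate: rΔt = 0.04·0.25 = 0.01, so R = e^0.01 = 1.0101
Risk-neutral probability p = (e^0.01 − 0.7788)/(1.2840 − 0.7788) = 0.2312/0.5052 = 0.4577
Terminal stock prices: S_uu = 214.3, S_ud = 130, S_dd = 78.85
Terminal payoffs (S − K): max(99.33, 0) = 99.33, max(15, 0) = 15, max(-36.15, 0) = 0
Node u (S = 166.9): V_u = e^(−0.01)·[0.4577·99.3338 + 0.5423·15.0000] = 53.0676
Node d (S = 101.2): V_d = e^(−0.01)·[0.4577·15.0000 + 0.5423·0.0000] = 6.7974
Node 0 (S = 130): V_0 = e^(−0.01)·[0.4577·53.0676 + 0.5423·6.7974] = 27.6976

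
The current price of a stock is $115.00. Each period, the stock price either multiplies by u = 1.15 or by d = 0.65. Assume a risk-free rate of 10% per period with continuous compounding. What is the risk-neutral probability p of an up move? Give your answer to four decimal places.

Risk-neutral probability p = (e^0.1 − 0.65)/(1.15 − 0.65) = 0.4552/0.5000 = 0.9103

p = 0.9103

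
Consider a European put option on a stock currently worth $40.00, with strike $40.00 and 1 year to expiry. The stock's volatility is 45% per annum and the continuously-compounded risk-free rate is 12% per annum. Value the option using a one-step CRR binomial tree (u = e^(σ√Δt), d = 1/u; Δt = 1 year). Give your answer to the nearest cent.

CRR parameters: u = e^(σ√Δt) = e^(0.45·√1) = 1.5683, d = 1/u = 0.6376
Per-period rate: rΔt = 0.12·1 = 0.12, so R = e^0.12 = 1.1275
Risk-neutral probability p = (e^0.12 − 0.6376)/(1.5683 − 0.6376) = 0.4899/0.9307 = 0.5264
Terminal stock prices: S_u = 62.73, S_d = 25.51
Terminal payoffs (K − S): max(-22.73, 0) = 0, max(14.49, 0) = 14.49
Node 0 (S = 40): V_0 = e^(−0.12)·[0.5264·0.0000 + 0.4736·14.4949] = 6.0891

$6.09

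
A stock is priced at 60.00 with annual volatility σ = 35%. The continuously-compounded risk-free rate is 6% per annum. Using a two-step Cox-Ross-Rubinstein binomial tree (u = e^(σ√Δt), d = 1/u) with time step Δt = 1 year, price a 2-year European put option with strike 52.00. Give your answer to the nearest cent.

CRR parameters: u = e^(σ√Δt) = e^(0.35·√1) = 1.4191, d = 1/u = 0.7047
Per-period rate: rΔt = 0.06·1 = 0.06, so R = e^0.06 = 1.0618
Risk-neutral probability p = (e^0.06 − 0.7047)/(1.4191 − 0.7047) = 0.3571/0.7144 = 0.4999
Terminal stock prices: S_uu = 120.8, S_ud = 60, S_dd = 29.8
Terminal payoffs (K − S): max(-68.83, 0) = 0, max(-8, 0) = 0, max(22.2, 0) = 22.2
Node u (S = 85.14): V_u = e^(−0.06)·[0.4999·0.0000 + 0.5001·0.0000] = 0.0000
Node d (S = 42.28): V_d = e^(−0.06)·[0.4999·0.0000 + 0.5001·22.2049] = 10.4571
Node 0 (S = 60): V_0 = e^(−0.06)·[0.4999·0.0000 + 0.5001·10.4571] = 4.9246

4.92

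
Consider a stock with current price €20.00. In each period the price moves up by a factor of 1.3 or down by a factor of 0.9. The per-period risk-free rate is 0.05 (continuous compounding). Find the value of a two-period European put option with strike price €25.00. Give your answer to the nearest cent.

Risk-neutral probability p = (e^0.05 − 0.9)/(1.3 − 0.9) = 0.1513/0.4000 = 0.3782
Terminal stock prices: S_uu = 33.8, S_ud = 23.4, S_dd = 16.2
Terminal payoffs (K − S): max(-8.8, 0) = 0, max(1.6, 0) = 1.6, max(8.8, 0) = 8.8
Node u (S = 26): V_u = e^(−0.05)·[0.3782·0.0000 + 0.6218·1.6000] = 0.9464
Node d (S = 18): V_d = e^(−0.05)·[0.3782·1.6000 + 0.6218·8.8000] = 5.7807
Node 0 (S = 20): V_0 = e^(−0.05)·[0.3782·0.9464 + 0.6218·5.7807] = 3.7597

€3.76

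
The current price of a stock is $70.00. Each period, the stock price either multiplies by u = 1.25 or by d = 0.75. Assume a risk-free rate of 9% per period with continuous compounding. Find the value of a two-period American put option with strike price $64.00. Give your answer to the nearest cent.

$3.28

Risk-neutral probability p = (e^0.09 − 0.75)/(1.25 − 0.75) = 0.3442/0.5000 = 0.6883
Terminal stock prices: S_uu = 109.4, S_ud = 65.62, S_dd = 39.38
Terminal payoffs (K − S): max(-45.38, 0) = 0, max(-1.625, 0) = 0, max(24.62, 0) = 24.62
Node u (S = 87.5): continuation = e^(−0.09)·[0.6883·0.0000 + 0.3117·0.0000] = 0.0000; exercise value = 0.0000 ≤ continuation, so V_u = 0.0000
Node d (S = 52.5): continuation = e^(−0.09)·[0.6883·0.0000 + 0.3117·24.6250] = 7.0139; exercise value = 11.5000 > continuation, so V_d = 11.5000 (exercise)
Node 0 (S = 70): continuation = e^(−0.09)·[0.6883·0.0000 + 0.3117·11.5000] = 3.2755; exercise value = 0.0000 ≤ continuation, so V_0 = 3.2755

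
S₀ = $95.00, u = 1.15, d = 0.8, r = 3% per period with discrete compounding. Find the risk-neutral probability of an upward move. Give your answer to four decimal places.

p = 0.6571

Risk-neutral probability p = (1 + 0.03 − 0.8)/(1.15 − 0.8) = 0.2300/0.3500 = 0.6571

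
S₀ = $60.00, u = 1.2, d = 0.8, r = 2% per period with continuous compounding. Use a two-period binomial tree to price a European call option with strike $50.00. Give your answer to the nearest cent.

Risk-neutral probability p = (e^0.02 − 0.8)/(1.2 − 0.8) = 0.2202/0.4000 = 0.5505
Terminal stock prices: S_uu = 86.4, S_ud = 57.6, S_dd = 38.4
Terminal payoffs (S − K): max(36.4, 0) = 36.4, max(7.6, 0) = 7.6, max(-11.6, 0) = 0
Node u (S = 72): V_u = e^(−0.02)·[0.5505·36.4000 + 0.4495·7.6000] = 22.9901
Node d (S = 48): V_d = e^(−0.02)·[0.5505·7.6000 + 0.4495·0.0000] = 4.1010
Node 0 (S = 60): V_0 = e^(−0.02)·[0.5505·22.9901 + 0.4495·4.1010] = 14.2124

$14.21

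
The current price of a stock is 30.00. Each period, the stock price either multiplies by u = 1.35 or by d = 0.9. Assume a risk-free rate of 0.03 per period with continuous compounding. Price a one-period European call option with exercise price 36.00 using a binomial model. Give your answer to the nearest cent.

Risk-neutral probability p = (e^0.03 − 0.9)/(1.35 − 0.9) = 0.1305/0.4500 = 0.2899
Terminal stock prices: S_u = 40.5, S_d = 27
Terminal payoffs (S − K): max(4.5, 0) = 4.5, max(-9, 0) = 0
Node 0 (S = 30): V_0 = e^(−0.03)·[0.2899·4.5000 + 0.7101·0.0000] = 1.2660

1.27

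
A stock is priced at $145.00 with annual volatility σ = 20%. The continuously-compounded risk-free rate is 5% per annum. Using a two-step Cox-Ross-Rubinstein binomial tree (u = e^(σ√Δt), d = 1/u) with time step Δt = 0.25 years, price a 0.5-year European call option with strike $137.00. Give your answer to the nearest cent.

$15.19

CRR parameters: u = e^(σ√Δt) = e^(0.2·√0.25) = 1.1052, d = 1/u = 0.9048
Per-period rate: rΔt = 0.05·0.25 = 0.0125, so R = e^0.0125 = 1.0126
Risk-neutral probability p = (e^0.0125 − 0.9048)/(1.1052 − 0.9048) = 0.1077/0.2003 = 0.5378
Terminal stock prices: S_uu = 177.1, S_ud = 145, S_dd = 118.7
Terminal payoffs (S − K): max(40.1, 0) = 40.1, max(8, 0) = 8, max(-18.28, 0) = 0
Node u (S = 160.2): V_u = e^(−0.0125)·[0.5378·40.1034 + 0.4622·8.0000] = 24.9516
Node d (S = 131.2): V_d = e^(−0.0125)·[0.5378·8.0000 + 0.4622·0.0000] = 4.2490
Node 0 (S = 145): V_0 = e^(−0.0125)·[0.5378·24.9516 + 0.4622·4.2490] = 15.1920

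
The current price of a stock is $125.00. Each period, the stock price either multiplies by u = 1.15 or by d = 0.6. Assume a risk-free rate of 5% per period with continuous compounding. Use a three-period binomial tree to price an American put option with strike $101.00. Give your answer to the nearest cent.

Risk-neutral probability p = (e^0.05 − 0.6)/(1.15 − 0.6) = 0.4513/0.5500 = 0.8205
Terminal stock prices: S_uuu = 190.1, S_uud = 99.19, S_udd = 51.75, S_ddd = 27
Terminal payoffs (K − S): max(-89.11, 0) = 0, max(1.813, 0) = 1.813, max(49.25, 0) = 49.25, max(74, 0) = 74
Node uu (S = 165.3): continuation = e^(−0.05)·[0.8205·0.0000 + 0.1795·1.8125] = 0.3095; exercise value = 0.0000 ≤ continuation, so V_uu = 0.3095
Node ud (S = 86.25): continuation = e^(−0.05)·[0.8205·1.8125 + 0.1795·49.2500] = 9.8242; exercise value = 14.7500 > continuation, so V_ud = 14.7500 (exercise)
Node dd (S = 45): continuation = e^(−0.05)·[0.8205·49.2500 + 0.1795·74.0000] = 51.0742; exercise value = 56.0000 > continuation, so V_dd = 56.0000 (exercise)
Node u (S = 143.8): continuation = e^(−0.05)·[0.8205·0.3095 + 0.1795·14.7500] = 2.7601; exercise value = 0.0000 ≤ continuation, so V_u = 2.7601
Node d (S = 75): continuation = e^(−0.05)·[0.8205·14.7500 + 0.1795·56.0000] = 21.0742; exercise value = 26.0000 > continuation, so V_d = 26.0000 (exercise)
Node 0 (S = 125): continuation = e^(−0.05)·[0.8205·2.7601 + 0.1795·26.0000] = 6.5938; exercise value = 0.0000 ≤ continuation, so V_0 = 6.5938

$6.59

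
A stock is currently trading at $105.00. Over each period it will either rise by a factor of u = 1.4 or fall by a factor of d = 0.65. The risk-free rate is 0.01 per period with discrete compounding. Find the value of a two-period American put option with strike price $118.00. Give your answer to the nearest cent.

$31.11

Risk-neutral probability p = (1 + 0.01 − 0.65)/(1.4 − 0.65) = 0.3600/0.7500 = 0.4800
Terminal stock prices: S_uu = 205.8, S_ud = 95.55, S_dd = 44.36
Terminal payoffs (K − S): max(-87.8, 0) = 0, max(22.45, 0) = 22.45, max(73.64, 0) = 73.64
Node u (S = 147): continuation = 1/1.01·[0.4800·0.0000 + 0.5200·22.4500] = 11.5584; exercise value = 0.0000 ≤ continuation, so V_u = 11.5584
Node d (S = 68.25): continuation = 1/1.01·[0.4800·22.4500 + 0.5200·73.6375] = 48.5817; exercise value = 49.7500 > continuation, so V_d = 49.7500 (exercise)
Node 0 (S = 105): continuation = 1/1.01·[0.4800·11.5584 + 0.5200·49.7500] = 31.1070; exercise value = 13.0000 ≤ continuation, so V_0 = 31.1070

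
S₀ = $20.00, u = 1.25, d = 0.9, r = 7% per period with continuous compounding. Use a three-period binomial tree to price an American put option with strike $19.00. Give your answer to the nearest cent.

Risk-neutral probability p = (e^0.07 − 0.9)/(1.25 − 0.9) = 0.1725/0.3500 = 0.4929
Terminal stock prices: S_uuu = 39.06, S_uud = 28.12, S_udd = 20.25, S_ddd = 14.58
Terminal payoffs (K − S): max(-20.06, 0) = 0, max(-9.125, 0) = 0, max(-1.25, 0) = 0, max(4.42, 0) = 4.42
Node uu (S = 31.25): continuation = e^(−0.07)·[0.4929·0.0000 + 0.5071·0.0000] = 0.0000; exercise value = 0.0000 ≤ continuation, so V_uu = 0.0000
Node ud (S = 22.5): continuation = e^(−0.07)·[0.4929·0.0000 + 0.5071·0.0000] = 0.0000; exercise value = 0.0000 ≤ continuation, so V_ud = 0.0000
Node dd (S = 16.2): continuation = e^(−0.07)·[0.4929·0.0000 + 0.5071·4.4200] = 2.0899; exercise value = 2.8000 > continuation, so V_dd = 2.8000 (exercise)
Node u (S = 25): continuation = e^(−0.07)·[0.4929·0.0000 + 0.5071·0.0000] = 0.0000; exercise value = 0.0000 ≤ continuation, so V_u = 0.0000
Node d (S = 18): continuation = e^(−0.07)·[0.4929·0.0000 + 0.5071·2.8000] = 1.3239; exercise value = 1.0000 ≤ continuation, so V_d = 1.3239
Node 0 (S = 20): continuation = e^(−0.07)·[0.4929·0.0000 + 0.5071·1.3239] = 0.6260; exercise value = 0.0000 ≤ continuation, so V_0 = 0.6260

$0.63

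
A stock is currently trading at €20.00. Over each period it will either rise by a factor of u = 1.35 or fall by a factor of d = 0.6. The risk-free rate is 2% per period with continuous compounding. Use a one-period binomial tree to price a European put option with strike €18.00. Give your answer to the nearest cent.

€2.59

Risk-neutral probability p = (e^0.02 − 0.6)/(1.35 − 0.6) = 0.4202/0.7500 = 0.5603
Terminal stock prices: S_u = 27, S_d = 12
Terminal payoffs (K − S): max(-9, 0) = 0, max(6, 0) = 6
Node 0 (S = 20): V_0 = e^(−0.02)·[0.5603·0.0000 + 0.4397·6.0000] = 2.5861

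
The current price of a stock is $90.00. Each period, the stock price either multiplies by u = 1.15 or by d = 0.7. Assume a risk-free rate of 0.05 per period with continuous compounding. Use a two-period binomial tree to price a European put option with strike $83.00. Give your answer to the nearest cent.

$4.96

Risk-neutral probability p = (e^0.05 − 0.7)/(1.15 − 0.7) = 0.3513/0.4500 = 0.7806
Terminal stock prices: S_uu = 119, S_ud = 72.45, S_dd = 44.1
Terminal payoffs (K − S): max(-36.02, 0) = 0, max(10.55, 0) = 10.55, max(38.9, 0) = 38.9
Node u (S = 103.5): V_u = e^(−0.05)·[0.7806·0.0000 + 0.2194·10.5500] = 2.2018
Node d (S = 63): V_d = e^(−0.05)·[0.7806·10.5500 + 0.2194·38.9000] = 15.9520
Node 0 (S = 90): V_0 = e^(−0.05)·[0.7806·2.2018 + 0.2194·15.9520] = 4.9640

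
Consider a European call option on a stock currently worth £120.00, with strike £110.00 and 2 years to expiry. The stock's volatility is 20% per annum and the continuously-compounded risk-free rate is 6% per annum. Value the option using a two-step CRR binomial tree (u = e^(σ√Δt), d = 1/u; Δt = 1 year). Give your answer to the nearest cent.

CRR parameters: u = e^(σ√Δt) = e^(0.2·√1) = 1.2214, d = 1/u = 0.8187
Per-period rate: rΔt = 0.06·1 = 0.06, so R = e^0.06 = 1.0618
Risk-neutral probability p = (e^0.06 − 0.8187)/(1.2214 − 0.8187) = 0.2431/0.4027 = 0.6037
Terminal stock prices: S_uu = 179, S_ud = 120, S_dd = 80.44
Terminal payoffs (S − K): max(69.02, 0) = 69.02, max(10, 0) = 10, max(-29.56, 0) = 0
Node u (S = 146.6): V_u = e^(−0.06)·[0.6037·69.0190 + 0.3963·10.0000] = 42.9742
Node d (S = 98.25): V_d = e^(−0.06)·[0.6037·10.0000 + 0.3963·0.0000] = 5.6857
Node 0 (S = 120): V_0 = e^(−0.06)·[0.6037·42.9742 + 0.3963·5.6857] = 26.5559

£26.56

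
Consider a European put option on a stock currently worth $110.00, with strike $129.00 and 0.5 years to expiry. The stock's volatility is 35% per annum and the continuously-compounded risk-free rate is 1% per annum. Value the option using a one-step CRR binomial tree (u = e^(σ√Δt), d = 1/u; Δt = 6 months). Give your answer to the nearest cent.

CRR parameters: u = e^(σ√Δt) = e^(0.35·√0.5) = 1.2808, d = 1/u = 0.7808
Per-period rate: rΔt = 0.01·0.5 = 0.005, so R = e^0.005 = 1.0050
Risk-neutral probability p = (e^0.005 − 0.7808)/(1.2808 − 0.7808) = 0.2243/0.5000 = 0.4485
Terminal stock prices: S_u = 140.9, S_d = 85.88
Terminal payoffs (K − S): max(-11.89, 0) = 0, max(43.12, 0) = 43.12
Node 0 (S = 110): V_0 = e^(−0.005)·[0.4485·0.0000 + 0.5515·43.1164] = 23.6615

$23.66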